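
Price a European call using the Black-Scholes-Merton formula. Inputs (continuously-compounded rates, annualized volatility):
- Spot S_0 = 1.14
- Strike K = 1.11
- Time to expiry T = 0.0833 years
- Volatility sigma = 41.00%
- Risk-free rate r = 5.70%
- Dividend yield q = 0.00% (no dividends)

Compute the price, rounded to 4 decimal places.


Answer: Price = 0.0724

Derivation:
d1 = (ln(S/K) + (r - q + 0.5*sigma^2) * T) / (sigma * sqrt(T)) = 0.32465728
d2 = d1 - sigma * sqrt(T) = 0.20632414
exp(-rT) = 0.99526315; exp(-qT) = 1.00000000
C = S_0 * exp(-qT) * N(d1) - K * exp(-rT) * N(d2)
N(d1) = 0.62727976; N(d2) = 0.58173114
C = 1.1400 * 1.00000000 * 0.62727976 - 1.1100 * 0.99526315 * 0.58173114 = 0.0724


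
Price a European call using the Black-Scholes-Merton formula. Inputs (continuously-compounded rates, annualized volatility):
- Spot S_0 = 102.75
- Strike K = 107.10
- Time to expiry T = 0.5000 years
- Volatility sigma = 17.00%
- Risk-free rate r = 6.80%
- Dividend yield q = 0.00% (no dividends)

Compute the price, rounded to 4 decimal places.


Answer: Price = 4.5676

Derivation:
d1 = (ln(S/K) + (r - q + 0.5*sigma^2) * T) / (sigma * sqrt(T)) = -0.00198925
d2 = d1 - sigma * sqrt(T) = -0.12219740
exp(-rT) = 0.96657150; exp(-qT) = 1.00000000
C = S_0 * exp(-qT) * N(d1) - K * exp(-rT) * N(d2)
N(d1) = 0.49920640; N(d2) = 0.45137134
C = 102.7500 * 1.00000000 * 0.49920640 - 107.1000 * 0.96657150 * 0.45137134 = 4.5676


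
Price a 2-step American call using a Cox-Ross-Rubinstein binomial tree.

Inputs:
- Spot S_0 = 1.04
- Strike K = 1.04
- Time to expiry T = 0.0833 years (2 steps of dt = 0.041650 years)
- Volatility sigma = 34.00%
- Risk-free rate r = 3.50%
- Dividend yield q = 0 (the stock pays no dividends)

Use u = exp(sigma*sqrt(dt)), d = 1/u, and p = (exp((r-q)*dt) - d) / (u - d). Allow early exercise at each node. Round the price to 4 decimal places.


Answer: Price = V(0,0) = 0.0375

Derivation:
dt = T/N = 0.041650
u = exp(sigma*sqrt(dt)) = 1.071852; d = 1/u = 0.932964
p = (exp((r-q)*dt) - d) / (u - d) = 0.493163
Discount per step: exp(-r*dt) = 0.998543
Stock lattice S(k, i) with i counting down-moves:
  k=0: S(0,0) = 1.0400
  k=1: S(1,0) = 1.1147; S(1,1) = 0.9703
  k=2: S(2,0) = 1.1948; S(2,1) = 1.0400; S(2,2) = 0.9052
Terminal payoffs V(N, i) = max(S_T - K, 0):
  V(2,0) = 0.154822; V(2,1) = 0.000000; V(2,2) = 0.000000
Backward induction: V(k, i) = exp(-r*dt) * [p * V(k+1, i) + (1-p) * V(k+1, i+1)]; then take max(V_cont, immediate exercise) for American.
  V(1,0) = exp(-r*dt) * [p*0.154822 + (1-p)*0.000000] = 0.076241; exercise = 0.074726; V(1,0) = max -> 0.076241
  V(1,1) = exp(-r*dt) * [p*0.000000 + (1-p)*0.000000] = 0.000000; exercise = 0.000000; V(1,1) = max -> 0.000000
  V(0,0) = exp(-r*dt) * [p*0.076241 + (1-p)*0.000000] = 0.037545; exercise = 0.000000; V(0,0) = max -> 0.037545


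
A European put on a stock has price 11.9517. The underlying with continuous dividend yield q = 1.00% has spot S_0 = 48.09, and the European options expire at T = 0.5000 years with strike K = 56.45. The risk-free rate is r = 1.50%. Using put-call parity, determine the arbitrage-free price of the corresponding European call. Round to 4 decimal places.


Answer: Call price = 3.7736

Derivation:
Put-call parity: C - P = S_0 * exp(-qT) - K * exp(-rT).
S_0 * exp(-qT) = 48.0900 * 0.99501248 = 47.85015012
K * exp(-rT) = 56.4500 * 0.99252805 = 56.02820869
C = P + S*exp(-qT) - K*exp(-rT)
C = 11.9517 + 47.85015012 - 56.02820869 = 3.7736


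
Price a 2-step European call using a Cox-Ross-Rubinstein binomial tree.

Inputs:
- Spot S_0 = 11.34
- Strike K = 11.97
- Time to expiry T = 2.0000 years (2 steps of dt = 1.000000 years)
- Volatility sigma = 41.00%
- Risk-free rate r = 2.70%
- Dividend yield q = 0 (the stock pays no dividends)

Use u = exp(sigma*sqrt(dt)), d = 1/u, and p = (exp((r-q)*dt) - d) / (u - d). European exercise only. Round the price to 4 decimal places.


Answer: Price = V(0,0) = 2.4289

Derivation:
dt = T/N = 1.000000
u = exp(sigma*sqrt(dt)) = 1.506818; d = 1/u = 0.663650
p = (exp((r-q)*dt) - d) / (u - d) = 0.431370
Discount per step: exp(-r*dt) = 0.973361
Stock lattice S(k, i) with i counting down-moves:
  k=0: S(0,0) = 11.3400
  k=1: S(1,0) = 17.0873; S(1,1) = 7.5258
  k=2: S(2,0) = 25.7475; S(2,1) = 11.3400; S(2,2) = 4.9945
Terminal payoffs V(N, i) = max(S_T - K, 0):
  V(2,0) = 13.777468; V(2,1) = 0.000000; V(2,2) = 0.000000
Backward induction: V(k, i) = exp(-r*dt) * [p * V(k+1, i) + (1-p) * V(k+1, i+1)].
  V(1,0) = exp(-r*dt) * [p*13.777468 + (1-p)*0.000000] = 5.784873
  V(1,1) = exp(-r*dt) * [p*0.000000 + (1-p)*0.000000] = 0.000000
  V(0,0) = exp(-r*dt) * [p*5.784873 + (1-p)*0.000000] = 2.428948


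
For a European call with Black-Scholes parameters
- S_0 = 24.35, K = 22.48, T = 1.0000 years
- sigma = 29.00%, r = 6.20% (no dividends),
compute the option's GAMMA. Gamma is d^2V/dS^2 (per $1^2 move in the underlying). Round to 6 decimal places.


d1 = 0.6343304293; d2 = 0.3443304293
phi(d1) = 0.3262386599; exp(-qT) = 1.0000000000; exp(-rT) = 0.9398828868
Gamma = exp(-qT) * phi(d1) / (S * sigma * sqrt(T)) = 1.0000000000 * 0.3262386599 / (24.3500 * 0.2900 * 1.0000000000) = 0.046200

Answer: Gamma = 0.046200


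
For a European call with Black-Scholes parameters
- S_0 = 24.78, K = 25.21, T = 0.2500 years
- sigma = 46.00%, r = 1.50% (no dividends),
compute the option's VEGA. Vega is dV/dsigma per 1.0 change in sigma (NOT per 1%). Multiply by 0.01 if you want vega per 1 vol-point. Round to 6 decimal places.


Answer: Vega = 4.935010

Derivation:
d1 = 0.0565049348; d2 = -0.1734950652
phi(d1) = 0.3983059155; exp(-qT) = 1.0000000000; exp(-rT) = 0.9962570225
Vega = S * exp(-qT) * phi(d1) * sqrt(T) = 24.7800 * 1.0000000000 * 0.3983059155 * 0.5000000000 = 4.935010


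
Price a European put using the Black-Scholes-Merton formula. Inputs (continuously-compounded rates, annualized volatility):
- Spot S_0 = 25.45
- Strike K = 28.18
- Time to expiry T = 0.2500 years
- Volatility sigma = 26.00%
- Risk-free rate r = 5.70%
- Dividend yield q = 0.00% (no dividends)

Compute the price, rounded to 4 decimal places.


Answer: Price = 2.8465

Derivation:
d1 = (ln(S/K) + (r - q + 0.5*sigma^2) * T) / (sigma * sqrt(T)) = -0.60920587
d2 = d1 - sigma * sqrt(T) = -0.73920587
exp(-rT) = 0.98585105; exp(-qT) = 1.00000000
P = K * exp(-rT) * N(-d2) - S_0 * exp(-qT) * N(-d1)
N(-d1) = 0.72880601; N(-d2) = 0.77010900
P = 28.1800 * 0.98585105 * 0.77010900 - 25.4500 * 1.00000000 * 0.72880601 = 2.8465


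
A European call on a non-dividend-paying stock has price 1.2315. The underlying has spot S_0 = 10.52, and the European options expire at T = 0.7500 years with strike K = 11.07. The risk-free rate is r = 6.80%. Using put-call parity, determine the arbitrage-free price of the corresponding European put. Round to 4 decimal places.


Answer: Put price = 1.2311

Derivation:
Put-call parity: C - P = S_0 * exp(-qT) - K * exp(-rT).
S_0 * exp(-qT) = 10.5200 * 1.00000000 = 10.52000000
K * exp(-rT) = 11.0700 * 0.95027867 = 10.51958488
P = C - S*exp(-qT) + K*exp(-rT)
P = 1.2315 - 10.52000000 + 10.51958488 = 1.2311


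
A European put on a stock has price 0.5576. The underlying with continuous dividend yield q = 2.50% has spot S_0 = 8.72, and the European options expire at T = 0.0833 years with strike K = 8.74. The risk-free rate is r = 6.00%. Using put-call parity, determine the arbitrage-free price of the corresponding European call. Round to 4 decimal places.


Answer: Call price = 0.5630

Derivation:
Put-call parity: C - P = S_0 * exp(-qT) - K * exp(-rT).
S_0 * exp(-qT) = 8.7200 * 0.99791967 = 8.70185950
K * exp(-rT) = 8.7400 * 0.99501447 = 8.69642646
C = P + S*exp(-qT) - K*exp(-rT)
C = 0.5576 + 8.70185950 - 8.69642646 = 0.5630


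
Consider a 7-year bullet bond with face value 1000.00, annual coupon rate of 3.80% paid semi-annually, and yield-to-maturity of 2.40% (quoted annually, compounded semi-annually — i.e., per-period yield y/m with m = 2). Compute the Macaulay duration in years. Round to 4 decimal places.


Coupon per period c = face * coupon_rate / m = 19.000000
Periods per year m = 2; per-period yield y/m = 0.012000
Number of cashflows N = 14
Cashflows (t years, CF_t, discount factor 1/(1+y/m)^(m*t), PV):
  t = 0.5000: CF_t = 19.000000, DF = 0.988142, PV = 18.774704
  t = 1.0000: CF_t = 19.000000, DF = 0.976425, PV = 18.552079
  t = 1.5000: CF_t = 19.000000, DF = 0.964847, PV = 18.332093
  t = 2.0000: CF_t = 19.000000, DF = 0.953406, PV = 18.114717
  t = 2.5000: CF_t = 19.000000, DF = 0.942101, PV = 17.899918
  t = 3.0000: CF_t = 19.000000, DF = 0.930930, PV = 17.687666
  t = 3.5000: CF_t = 19.000000, DF = 0.919891, PV = 17.477931
  t = 4.0000: CF_t = 19.000000, DF = 0.908983, PV = 17.270683
  t = 4.5000: CF_t = 19.000000, DF = 0.898205, PV = 17.065892
  t = 5.0000: CF_t = 19.000000, DF = 0.887554, PV = 16.863529
  t = 5.5000: CF_t = 19.000000, DF = 0.877030, PV = 16.663567
  t = 6.0000: CF_t = 19.000000, DF = 0.866630, PV = 16.465975
  t = 6.5000: CF_t = 19.000000, DF = 0.856354, PV = 16.270726
  t = 7.0000: CF_t = 1019.000000, DF = 0.846200, PV = 862.277411
Price P = sum_t PV_t = 1089.716889
Macaulay numerator sum_t t * PV_t:
  t * PV_t at t = 0.5000: 9.387352
  t * PV_t at t = 1.0000: 18.552079
  t * PV_t at t = 1.5000: 27.498140
  t * PV_t at t = 2.0000: 36.229434
  t * PV_t at t = 2.5000: 44.749795
  t * PV_t at t = 3.0000: 53.062998
  t * PV_t at t = 3.5000: 61.172758
  t * PV_t at t = 4.0000: 69.082730
  t * PV_t at t = 4.5000: 76.796513
  t * PV_t at t = 5.0000: 84.317647
  t * PV_t at t = 5.5000: 91.649617
  t * PV_t at t = 6.0000: 98.795850
  t * PV_t at t = 6.5000: 105.759721
  t * PV_t at t = 7.0000: 6035.941875
Macaulay duration D = (sum_t t * PV_t) / P = 6812.996507 / 1089.716889 = 6.252079

Answer: Macaulay duration = 6.2521 years


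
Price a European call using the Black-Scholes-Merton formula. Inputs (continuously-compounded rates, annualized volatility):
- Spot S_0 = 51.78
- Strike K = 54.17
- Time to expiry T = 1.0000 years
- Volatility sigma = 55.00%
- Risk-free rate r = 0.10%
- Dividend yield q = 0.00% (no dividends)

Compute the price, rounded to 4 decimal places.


Answer: Price = 10.3410

Derivation:
d1 = (ln(S/K) + (r - q + 0.5*sigma^2) * T) / (sigma * sqrt(T)) = 0.19477586
d2 = d1 - sigma * sqrt(T) = -0.35522414
exp(-rT) = 0.99900050; exp(-qT) = 1.00000000
C = S_0 * exp(-qT) * N(d1) - K * exp(-rT) * N(d2)
N(d1) = 0.57721579; N(d2) = 0.36121084
C = 51.7800 * 1.00000000 * 0.57721579 - 54.1700 * 0.99900050 * 0.36121084 = 10.3410


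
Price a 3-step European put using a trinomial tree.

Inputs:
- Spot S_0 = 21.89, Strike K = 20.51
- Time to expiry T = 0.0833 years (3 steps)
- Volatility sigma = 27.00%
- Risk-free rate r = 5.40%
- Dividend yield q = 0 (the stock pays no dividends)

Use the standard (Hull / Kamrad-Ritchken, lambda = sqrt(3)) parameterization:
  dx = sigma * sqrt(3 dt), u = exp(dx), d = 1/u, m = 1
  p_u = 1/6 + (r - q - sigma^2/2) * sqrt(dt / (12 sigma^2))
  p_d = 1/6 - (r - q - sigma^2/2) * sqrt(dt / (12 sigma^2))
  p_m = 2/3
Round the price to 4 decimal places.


dt = T/N = 0.027767; dx = sigma*sqrt(3*dt) = 0.077927
u = exp(dx) = 1.081043; d = 1/u = 0.925032
p_u = 0.169793, p_m = 0.666667, p_d = 0.163540
Discount per step: exp(-r*dt) = 0.998502
Stock lattice S(k, j) with j the centered position index:
  k=0: S(0,+0) = 21.8900
  k=1: S(1,-1) = 20.2490; S(1,+0) = 21.8900; S(1,+1) = 23.6640
  k=2: S(2,-2) = 18.7309; S(2,-1) = 20.2490; S(2,+0) = 21.8900; S(2,+1) = 23.6640; S(2,+2) = 25.5819
  k=3: S(3,-3) = 17.3267; S(3,-2) = 18.7309; S(3,-1) = 20.2490; S(3,+0) = 21.8900; S(3,+1) = 23.6640; S(3,+2) = 25.5819; S(3,+3) = 27.6551
Terminal payoffs V(N, j) = max(K - S_T, 0):
  V(3,-3) = 3.183280; V(3,-2) = 1.779063; V(3,-1) = 0.261044; V(3,+0) = 0.000000; V(3,+1) = 0.000000; V(3,+2) = 0.000000; V(3,+3) = 0.000000
Backward induction: V(k, j) = exp(-r*dt) * [p_u * V(k+1, j+1) + p_m * V(k+1, j) + p_d * V(k+1, j-1)]
  V(2,-2) = exp(-r*dt) * [p_u*0.261044 + p_m*1.779063 + p_d*3.183280] = 1.748336
  V(2,-1) = exp(-r*dt) * [p_u*0.000000 + p_m*0.261044 + p_d*1.779063] = 0.464281
  V(2,+0) = exp(-r*dt) * [p_u*0.000000 + p_m*0.000000 + p_d*0.261044] = 0.042627
  V(2,+1) = exp(-r*dt) * [p_u*0.000000 + p_m*0.000000 + p_d*0.000000] = 0.000000
  V(2,+2) = exp(-r*dt) * [p_u*0.000000 + p_m*0.000000 + p_d*0.000000] = 0.000000
  V(1,-1) = exp(-r*dt) * [p_u*0.042627 + p_m*0.464281 + p_d*1.748336] = 0.601778
  V(1,+0) = exp(-r*dt) * [p_u*0.000000 + p_m*0.042627 + p_d*0.464281] = 0.104190
  V(1,+1) = exp(-r*dt) * [p_u*0.000000 + p_m*0.000000 + p_d*0.042627] = 0.006961
  V(0,+0) = exp(-r*dt) * [p_u*0.006961 + p_m*0.104190 + p_d*0.601778] = 0.168804

Answer: Price = V(0,0) = 0.1688


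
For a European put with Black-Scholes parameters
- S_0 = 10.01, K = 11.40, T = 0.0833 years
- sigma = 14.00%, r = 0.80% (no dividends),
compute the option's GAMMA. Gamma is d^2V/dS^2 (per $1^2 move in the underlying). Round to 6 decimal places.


d1 = -3.1813254908; d2 = -3.2217319259
phi(d1) = 0.0025304592; exp(-qT) = 1.0000000000; exp(-rT) = 0.9993338220
Gamma = exp(-qT) * phi(d1) / (S * sigma * sqrt(T)) = 1.0000000000 * 0.0025304592 / (10.0100 * 0.1400 * 0.2886173938) = 0.006256

Answer: Gamma = 0.006256


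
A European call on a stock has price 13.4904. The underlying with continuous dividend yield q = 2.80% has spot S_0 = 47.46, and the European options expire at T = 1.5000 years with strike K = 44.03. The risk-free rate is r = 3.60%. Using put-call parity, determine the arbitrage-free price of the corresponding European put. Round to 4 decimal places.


Put-call parity: C - P = S_0 * exp(-qT) - K * exp(-rT).
S_0 * exp(-qT) = 47.4600 * 0.95886978 = 45.50795979
K * exp(-rT) = 44.0300 * 0.94743211 = 41.71543565
P = C - S*exp(-qT) + K*exp(-rT)
P = 13.4904 - 45.50795979 + 41.71543565 = 9.6979

Answer: Put price = 9.6979


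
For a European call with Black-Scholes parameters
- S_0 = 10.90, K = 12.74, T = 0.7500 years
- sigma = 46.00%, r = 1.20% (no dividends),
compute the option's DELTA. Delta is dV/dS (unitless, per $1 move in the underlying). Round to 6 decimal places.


d1 = -0.1697757731; d2 = -0.5681474588
phi(d1) = 0.3932339940; exp(-qT) = 1.0000000000; exp(-rT) = 0.9910403788
N(d1) = 0.4325932403
Delta = exp(-qT) * N(d1) = 1.0000000000 * 0.4325932403 = 0.432593

Answer: Delta = 0.432593


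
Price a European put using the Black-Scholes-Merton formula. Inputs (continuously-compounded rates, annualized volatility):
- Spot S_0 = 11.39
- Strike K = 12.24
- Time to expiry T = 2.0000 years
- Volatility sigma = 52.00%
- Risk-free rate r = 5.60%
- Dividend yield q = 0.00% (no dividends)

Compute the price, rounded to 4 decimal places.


d1 = (ln(S/K) + (r - q + 0.5*sigma^2) * T) / (sigma * sqrt(T)) = 0.42212439
d2 = d1 - sigma * sqrt(T) = -0.31326666
exp(-rT) = 0.89404426; exp(-qT) = 1.00000000
P = K * exp(-rT) * N(-d2) - S_0 * exp(-qT) * N(-d1)
N(-d1) = 0.33646711; N(-d2) = 0.62296096
P = 12.2400 * 0.89404426 * 0.62296096 - 11.3900 * 1.00000000 * 0.33646711 = 2.9848

Answer: Price = 2.9848


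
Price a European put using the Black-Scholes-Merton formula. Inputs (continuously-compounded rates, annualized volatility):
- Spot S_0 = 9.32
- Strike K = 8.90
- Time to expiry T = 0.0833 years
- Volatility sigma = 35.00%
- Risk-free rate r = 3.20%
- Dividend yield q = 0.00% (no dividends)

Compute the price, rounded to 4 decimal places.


Answer: Price = 0.1865

Derivation:
d1 = (ln(S/K) + (r - q + 0.5*sigma^2) * T) / (sigma * sqrt(T)) = 0.53337125
d2 = d1 - sigma * sqrt(T) = 0.43235516
exp(-rT) = 0.99733795; exp(-qT) = 1.00000000
P = K * exp(-rT) * N(-d2) - S_0 * exp(-qT) * N(-d1)
N(-d1) = 0.29688831; N(-d2) = 0.33274165
P = 8.9000 * 0.99733795 * 0.33274165 - 9.3200 * 1.00000000 * 0.29688831 = 0.1865


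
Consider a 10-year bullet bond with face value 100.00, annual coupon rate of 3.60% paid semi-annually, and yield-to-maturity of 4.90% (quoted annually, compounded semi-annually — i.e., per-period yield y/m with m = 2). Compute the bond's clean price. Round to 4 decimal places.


Coupon per period c = face * coupon_rate / m = 1.800000
Periods per year m = 2; per-period yield y/m = 0.024500
Number of cashflows N = 20
Cashflows (t years, CF_t, discount factor 1/(1+y/m)^(m*t), PV):
  t = 0.5000: CF_t = 1.800000, DF = 0.976086, PV = 1.756955
  t = 1.0000: CF_t = 1.800000, DF = 0.952744, PV = 1.714939
  t = 1.5000: CF_t = 1.800000, DF = 0.929960, PV = 1.673927
  t = 2.0000: CF_t = 1.800000, DF = 0.907721, PV = 1.633897
  t = 2.5000: CF_t = 1.800000, DF = 0.886013, PV = 1.594824
  t = 3.0000: CF_t = 1.800000, DF = 0.864825, PV = 1.556685
  t = 3.5000: CF_t = 1.800000, DF = 0.844143, PV = 1.519458
  t = 4.0000: CF_t = 1.800000, DF = 0.823957, PV = 1.483122
  t = 4.5000: CF_t = 1.800000, DF = 0.804252, PV = 1.447654
  t = 5.0000: CF_t = 1.800000, DF = 0.785019, PV = 1.413035
  t = 5.5000: CF_t = 1.800000, DF = 0.766246, PV = 1.379243
  t = 6.0000: CF_t = 1.800000, DF = 0.747922, PV = 1.346260
  t = 6.5000: CF_t = 1.800000, DF = 0.730036, PV = 1.314065
  t = 7.0000: CF_t = 1.800000, DF = 0.712578, PV = 1.282641
  t = 7.5000: CF_t = 1.800000, DF = 0.695538, PV = 1.251968
  t = 8.0000: CF_t = 1.800000, DF = 0.678904, PV = 1.222028
  t = 8.5000: CF_t = 1.800000, DF = 0.662669, PV = 1.192804
  t = 9.0000: CF_t = 1.800000, DF = 0.646822, PV = 1.164279
  t = 9.5000: CF_t = 1.800000, DF = 0.631354, PV = 1.136437
  t = 10.0000: CF_t = 101.800000, DF = 0.616255, PV = 62.734801
Price P = sum_t PV_t = 89.819021

Answer: Price = 89.8190


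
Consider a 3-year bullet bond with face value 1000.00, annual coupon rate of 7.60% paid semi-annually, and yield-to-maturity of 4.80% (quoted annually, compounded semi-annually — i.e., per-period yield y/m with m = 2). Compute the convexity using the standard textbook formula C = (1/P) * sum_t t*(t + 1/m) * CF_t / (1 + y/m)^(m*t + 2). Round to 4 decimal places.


Answer: Convexity = 8.9035

Derivation:
Coupon per period c = face * coupon_rate / m = 38.000000
Periods per year m = 2; per-period yield y/m = 0.024000
Number of cashflows N = 6
Cashflows (t years, CF_t, discount factor 1/(1+y/m)^(m*t), PV):
  t = 0.5000: CF_t = 38.000000, DF = 0.976562, PV = 37.109375
  t = 1.0000: CF_t = 38.000000, DF = 0.953674, PV = 36.239624
  t = 1.5000: CF_t = 38.000000, DF = 0.931323, PV = 35.390258
  t = 2.0000: CF_t = 38.000000, DF = 0.909495, PV = 34.560799
  t = 2.5000: CF_t = 38.000000, DF = 0.888178, PV = 33.750780
  t = 3.0000: CF_t = 1038.000000, DF = 0.867362, PV = 900.321484
Price P = sum_t PV_t = 1077.372320
Convexity numerator sum_t t*(t + 1/m) * CF_t / (1+y/m)^(m*t + 2):
  t = 0.5000: term = 17.695129
  t = 1.0000: term = 51.841198
  t = 1.5000: term = 101.252340
  t = 2.0000: term = 164.798730
  t = 2.5000: term = 241.404390
  t = 3.0000: term = 9015.441496
Convexity = (1/P) * sum = 9592.433283 / 1077.372320 = 8.903545


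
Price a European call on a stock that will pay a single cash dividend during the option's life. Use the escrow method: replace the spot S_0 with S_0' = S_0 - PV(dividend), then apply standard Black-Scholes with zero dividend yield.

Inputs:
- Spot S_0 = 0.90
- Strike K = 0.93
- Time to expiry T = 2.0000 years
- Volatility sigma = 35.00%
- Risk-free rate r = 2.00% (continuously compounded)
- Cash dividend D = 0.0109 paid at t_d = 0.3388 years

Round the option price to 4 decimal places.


PV(D) = D * exp(-r * t_d) = 0.0109 * 0.99324691 = 0.01082639
S_0' = S_0 - PV(D) = 0.9000 - 0.01082639 = 0.88917361
d1 = (ln(S_0'/K) + (r + sigma^2/2)*T) / (sigma*sqrt(T)) = 0.23760387
d2 = d1 - sigma*sqrt(T) = -0.25737088
exp(-rT) = 0.96078944
N(d1) = 0.59390583; N(d2) = 0.39844624
C = S_0' * N(d1) - K * exp(-rT) * N(d2) = 0.88917361 * 0.59390583 - 0.9300 * 0.96078944 * 0.39844624 = 0.1721

Answer: Price = 0.1721


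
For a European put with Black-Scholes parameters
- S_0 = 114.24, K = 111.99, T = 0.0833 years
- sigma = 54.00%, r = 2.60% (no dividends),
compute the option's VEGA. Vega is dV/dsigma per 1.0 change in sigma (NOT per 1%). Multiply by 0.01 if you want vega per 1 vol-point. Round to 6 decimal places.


Answer: Vega = 12.840822

Derivation:
d1 = 0.2194553254; d2 = 0.0636019327
phi(d1) = 0.3894503655; exp(-qT) = 1.0000000000; exp(-rT) = 0.9978365437
Vega = S * exp(-qT) * phi(d1) * sqrt(T) = 114.2400 * 1.0000000000 * 0.3894503655 * 0.2886173938 = 12.840822


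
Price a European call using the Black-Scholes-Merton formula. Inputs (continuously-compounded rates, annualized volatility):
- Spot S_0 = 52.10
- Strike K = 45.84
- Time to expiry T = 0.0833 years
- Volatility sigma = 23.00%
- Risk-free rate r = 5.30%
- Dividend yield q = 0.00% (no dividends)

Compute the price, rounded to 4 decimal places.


Answer: Price = 6.4898

Derivation:
d1 = (ln(S/K) + (r - q + 0.5*sigma^2) * T) / (sigma * sqrt(T)) = 2.02805068
d2 = d1 - sigma * sqrt(T) = 1.96166868
exp(-rT) = 0.99559483; exp(-qT) = 1.00000000
C = S_0 * exp(-qT) * N(d1) - K * exp(-rT) * N(d2)
N(d1) = 0.97872246; N(d2) = 0.97509946
C = 52.1000 * 1.00000000 * 0.97872246 - 45.8400 * 0.99559483 * 0.97509946 = 6.4898


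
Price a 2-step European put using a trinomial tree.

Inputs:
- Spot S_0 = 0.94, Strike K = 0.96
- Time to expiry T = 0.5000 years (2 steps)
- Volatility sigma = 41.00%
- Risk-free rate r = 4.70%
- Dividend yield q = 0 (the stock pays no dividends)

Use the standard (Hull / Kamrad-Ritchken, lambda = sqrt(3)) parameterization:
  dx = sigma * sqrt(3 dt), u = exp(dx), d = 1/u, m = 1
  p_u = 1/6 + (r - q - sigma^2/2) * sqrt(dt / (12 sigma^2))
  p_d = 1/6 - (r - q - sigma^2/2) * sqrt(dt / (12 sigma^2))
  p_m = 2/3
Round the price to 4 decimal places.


Answer: Price = V(0,0) = 0.0959

Derivation:
dt = T/N = 0.250000; dx = sigma*sqrt(3*dt) = 0.355070
u = exp(dx) = 1.426281; d = 1/u = 0.701124
p_u = 0.153623, p_m = 0.666667, p_d = 0.179710
Discount per step: exp(-r*dt) = 0.988319
Stock lattice S(k, j) with j the centered position index:
  k=0: S(0,+0) = 0.9400
  k=1: S(1,-1) = 0.6591; S(1,+0) = 0.9400; S(1,+1) = 1.3407
  k=2: S(2,-2) = 0.4621; S(2,-1) = 0.6591; S(2,+0) = 0.9400; S(2,+1) = 1.3407; S(2,+2) = 1.9122
Terminal payoffs V(N, j) = max(K - S_T, 0):
  V(2,-2) = 0.497920; V(2,-1) = 0.300943; V(2,+0) = 0.020000; V(2,+1) = 0.000000; V(2,+2) = 0.000000
Backward induction: V(k, j) = exp(-r*dt) * [p_u * V(k+1, j+1) + p_m * V(k+1, j) + p_d * V(k+1, j-1)]
  V(1,-1) = exp(-r*dt) * [p_u*0.020000 + p_m*0.300943 + p_d*0.497920] = 0.289758
  V(1,+0) = exp(-r*dt) * [p_u*0.000000 + p_m*0.020000 + p_d*0.300943] = 0.066628
  V(1,+1) = exp(-r*dt) * [p_u*0.000000 + p_m*0.000000 + p_d*0.020000] = 0.003552
  V(0,+0) = exp(-r*dt) * [p_u*0.003552 + p_m*0.066628 + p_d*0.289758] = 0.095903


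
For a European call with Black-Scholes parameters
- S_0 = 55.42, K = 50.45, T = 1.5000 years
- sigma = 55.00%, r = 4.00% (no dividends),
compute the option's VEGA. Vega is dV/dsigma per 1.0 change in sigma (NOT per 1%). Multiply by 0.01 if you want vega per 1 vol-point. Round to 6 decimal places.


Answer: Vega = 23.078880

Derivation:
d1 = 0.5653612238; d2 = -0.1082484555
phi(d1) = 0.3400185208; exp(-qT) = 1.0000000000; exp(-rT) = 0.9417645336
Vega = S * exp(-qT) * phi(d1) * sqrt(T) = 55.4200 * 1.0000000000 * 0.3400185208 * 1.2247448714 = 23.078880


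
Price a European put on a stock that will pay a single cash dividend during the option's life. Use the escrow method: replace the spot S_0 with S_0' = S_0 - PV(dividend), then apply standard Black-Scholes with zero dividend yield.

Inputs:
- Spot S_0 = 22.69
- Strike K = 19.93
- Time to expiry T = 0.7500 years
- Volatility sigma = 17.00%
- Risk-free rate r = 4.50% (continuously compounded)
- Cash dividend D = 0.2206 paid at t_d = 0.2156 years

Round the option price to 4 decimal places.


PV(D) = D * exp(-r * t_d) = 0.2206 * 0.99034491 = 0.21847009
S_0' = S_0 - PV(D) = 22.6900 - 0.21847009 = 22.47152991
d1 = (ln(S_0'/K) + (r + sigma^2/2)*T) / (sigma*sqrt(T)) = 1.11809338
d2 = d1 - sigma*sqrt(T) = 0.97086906
exp(-rT) = 0.96681318
N(-d1) = 0.13176356; N(-d2) = 0.16580674
P = K * exp(-rT) * N(-d2) - S_0' * N(-d1) = 19.9300 * 0.96681318 * 0.16580674 - 22.47152991 * 0.13176356 = 0.2339

Answer: Price = 0.2339


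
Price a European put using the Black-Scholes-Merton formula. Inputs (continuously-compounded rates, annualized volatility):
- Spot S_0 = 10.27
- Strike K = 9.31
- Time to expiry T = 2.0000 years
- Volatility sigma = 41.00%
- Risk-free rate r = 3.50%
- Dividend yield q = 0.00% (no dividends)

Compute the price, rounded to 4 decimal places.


d1 = (ln(S/K) + (r - q + 0.5*sigma^2) * T) / (sigma * sqrt(T)) = 0.57989298
d2 = d1 - sigma * sqrt(T) = 0.00006542
exp(-rT) = 0.93239382; exp(-qT) = 1.00000000
P = K * exp(-rT) * N(-d2) - S_0 * exp(-qT) * N(-d1)
N(-d1) = 0.28099339; N(-d2) = 0.49997390
P = 9.3100 * 0.93239382 * 0.49997390 - 10.2700 * 1.00000000 * 0.28099339 = 1.4543

Answer: Price = 1.4543


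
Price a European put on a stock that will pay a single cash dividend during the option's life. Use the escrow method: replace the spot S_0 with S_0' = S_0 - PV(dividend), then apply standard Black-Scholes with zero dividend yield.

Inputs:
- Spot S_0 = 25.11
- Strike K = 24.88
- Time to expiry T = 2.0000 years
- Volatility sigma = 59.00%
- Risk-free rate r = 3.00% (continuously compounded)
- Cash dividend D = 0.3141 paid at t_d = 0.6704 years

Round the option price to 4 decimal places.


Answer: Price = 7.1324

Derivation:
PV(D) = D * exp(-r * t_d) = 0.3141 * 0.98008890 = 0.30784592
S_0' = S_0 - PV(D) = 25.1100 - 0.30784592 = 24.80215408
d1 = (ln(S_0'/K) + (r + sigma^2/2)*T) / (sigma*sqrt(T)) = 0.48534640
d2 = d1 - sigma*sqrt(T) = -0.34903961
exp(-rT) = 0.94176453
N(-d1) = 0.31371532; N(-d2) = 0.63647021
P = K * exp(-rT) * N(-d2) - S_0' * N(-d1) = 24.8800 * 0.94176453 * 0.63647021 - 24.80215408 * 0.31371532 = 7.1324


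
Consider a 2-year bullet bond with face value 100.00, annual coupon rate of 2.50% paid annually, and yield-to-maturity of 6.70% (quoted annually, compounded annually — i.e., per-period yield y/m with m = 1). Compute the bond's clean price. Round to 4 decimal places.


Answer: Price = 92.3746

Derivation:
Coupon per period c = face * coupon_rate / m = 2.500000
Periods per year m = 1; per-period yield y/m = 0.067000
Number of cashflows N = 2
Cashflows (t years, CF_t, discount factor 1/(1+y/m)^(m*t), PV):
  t = 1.0000: CF_t = 2.500000, DF = 0.937207, PV = 2.343018
  t = 2.0000: CF_t = 102.500000, DF = 0.878357, PV = 90.031612
Price P = sum_t PV_t = 92.374630


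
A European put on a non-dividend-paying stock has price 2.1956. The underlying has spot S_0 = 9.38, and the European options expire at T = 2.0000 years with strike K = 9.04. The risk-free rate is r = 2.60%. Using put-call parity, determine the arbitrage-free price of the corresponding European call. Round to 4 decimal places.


Put-call parity: C - P = S_0 * exp(-qT) - K * exp(-rT).
S_0 * exp(-qT) = 9.3800 * 1.00000000 = 9.38000000
K * exp(-rT) = 9.0400 * 0.94932887 = 8.58193296
C = P + S*exp(-qT) - K*exp(-rT)
C = 2.1956 + 9.38000000 - 8.58193296 = 2.9937

Answer: Call price = 2.9937


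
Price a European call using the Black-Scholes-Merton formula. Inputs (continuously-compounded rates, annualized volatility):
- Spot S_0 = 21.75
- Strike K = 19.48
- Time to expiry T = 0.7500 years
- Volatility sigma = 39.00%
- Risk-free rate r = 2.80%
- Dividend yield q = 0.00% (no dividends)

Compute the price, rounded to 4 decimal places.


d1 = (ln(S/K) + (r - q + 0.5*sigma^2) * T) / (sigma * sqrt(T)) = 0.55740344
d2 = d1 - sigma * sqrt(T) = 0.21965353
exp(-rT) = 0.97921896; exp(-qT) = 1.00000000
C = S_0 * exp(-qT) * N(d1) - K * exp(-rT) * N(d2)
N(d1) = 0.71137409; N(d2) = 0.58692950
C = 21.7500 * 1.00000000 * 0.71137409 - 19.4800 * 0.97921896 * 0.58692950 = 4.2766

Answer: Price = 4.2766


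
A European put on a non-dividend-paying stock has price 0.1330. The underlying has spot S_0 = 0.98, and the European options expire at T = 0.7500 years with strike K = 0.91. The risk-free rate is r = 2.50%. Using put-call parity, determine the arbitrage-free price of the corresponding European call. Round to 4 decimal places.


Answer: Call price = 0.2199

Derivation:
Put-call parity: C - P = S_0 * exp(-qT) - K * exp(-rT).
S_0 * exp(-qT) = 0.9800 * 1.00000000 = 0.98000000
K * exp(-rT) = 0.9100 * 0.98142469 = 0.89309647
C = P + S*exp(-qT) - K*exp(-rT)
C = 0.1330 + 0.98000000 - 0.89309647 = 0.2199


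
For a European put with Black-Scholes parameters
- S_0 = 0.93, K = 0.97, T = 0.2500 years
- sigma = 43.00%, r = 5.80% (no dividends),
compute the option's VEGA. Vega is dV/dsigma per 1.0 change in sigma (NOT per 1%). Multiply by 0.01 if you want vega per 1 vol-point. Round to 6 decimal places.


d1 = -0.0209255133; d2 = -0.2359255133
phi(d1) = 0.3988549461; exp(-qT) = 1.0000000000; exp(-rT) = 0.9856046187
Vega = S * exp(-qT) * phi(d1) * sqrt(T) = 0.9300 * 1.0000000000 * 0.3988549461 * 0.5000000000 = 0.185468

Answer: Vega = 0.185468


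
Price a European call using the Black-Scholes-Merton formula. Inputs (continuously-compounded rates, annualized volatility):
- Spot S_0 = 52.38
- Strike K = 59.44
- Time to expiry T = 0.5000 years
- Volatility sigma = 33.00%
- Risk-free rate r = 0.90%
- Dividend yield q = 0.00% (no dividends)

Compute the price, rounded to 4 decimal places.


Answer: Price = 2.4715

Derivation:
d1 = (ln(S/K) + (r - q + 0.5*sigma^2) * T) / (sigma * sqrt(T)) = -0.40591170
d2 = d1 - sigma * sqrt(T) = -0.63925693
exp(-rT) = 0.99551011; exp(-qT) = 1.00000000
C = S_0 * exp(-qT) * N(d1) - K * exp(-rT) * N(d2)
N(d1) = 0.34240374; N(d2) = 0.26132790
C = 52.3800 * 1.00000000 * 0.34240374 - 59.4400 * 0.99551011 * 0.26132790 = 2.4715


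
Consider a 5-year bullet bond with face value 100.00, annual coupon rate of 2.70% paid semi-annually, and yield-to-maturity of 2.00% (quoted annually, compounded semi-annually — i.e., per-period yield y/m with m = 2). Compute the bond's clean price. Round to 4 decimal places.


Coupon per period c = face * coupon_rate / m = 1.350000
Periods per year m = 2; per-period yield y/m = 0.010000
Number of cashflows N = 10
Cashflows (t years, CF_t, discount factor 1/(1+y/m)^(m*t), PV):
  t = 0.5000: CF_t = 1.350000, DF = 0.990099, PV = 1.336634
  t = 1.0000: CF_t = 1.350000, DF = 0.980296, PV = 1.323400
  t = 1.5000: CF_t = 1.350000, DF = 0.970590, PV = 1.310297
  t = 2.0000: CF_t = 1.350000, DF = 0.960980, PV = 1.297323
  t = 2.5000: CF_t = 1.350000, DF = 0.951466, PV = 1.284479
  t = 3.0000: CF_t = 1.350000, DF = 0.942045, PV = 1.271761
  t = 3.5000: CF_t = 1.350000, DF = 0.932718, PV = 1.259169
  t = 4.0000: CF_t = 1.350000, DF = 0.923483, PV = 1.246702
  t = 4.5000: CF_t = 1.350000, DF = 0.914340, PV = 1.234359
  t = 5.0000: CF_t = 101.350000, DF = 0.905287, PV = 91.750833
Price P = sum_t PV_t = 103.314957

Answer: Price = 103.3150


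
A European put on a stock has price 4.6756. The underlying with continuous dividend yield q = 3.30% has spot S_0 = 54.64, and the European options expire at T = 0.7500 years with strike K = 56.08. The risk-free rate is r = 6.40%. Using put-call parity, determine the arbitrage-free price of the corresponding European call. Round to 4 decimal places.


Answer: Call price = 4.5281

Derivation:
Put-call parity: C - P = S_0 * exp(-qT) - K * exp(-rT).
S_0 * exp(-qT) = 54.6400 * 0.97555377 = 53.30425799
K * exp(-rT) = 56.0800 * 0.95313379 = 53.45174278
C = P + S*exp(-qT) - K*exp(-rT)
C = 4.6756 + 53.30425799 - 53.45174278 = 4.5281


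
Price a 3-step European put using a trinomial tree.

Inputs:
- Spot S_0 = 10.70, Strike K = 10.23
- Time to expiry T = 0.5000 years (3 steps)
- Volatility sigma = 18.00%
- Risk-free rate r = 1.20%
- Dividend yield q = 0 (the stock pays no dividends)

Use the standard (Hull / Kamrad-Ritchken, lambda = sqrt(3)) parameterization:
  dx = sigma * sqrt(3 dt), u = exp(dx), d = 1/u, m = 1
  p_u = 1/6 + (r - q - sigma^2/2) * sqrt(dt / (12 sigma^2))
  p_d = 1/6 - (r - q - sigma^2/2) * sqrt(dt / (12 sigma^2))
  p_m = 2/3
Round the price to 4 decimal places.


dt = T/N = 0.166667; dx = sigma*sqrt(3*dt) = 0.127279
u = exp(dx) = 1.135734; d = 1/u = 0.880488
p_u = 0.163917, p_m = 0.666667, p_d = 0.169417
Discount per step: exp(-r*dt) = 0.998002
Stock lattice S(k, j) with j the centered position index:
  k=0: S(0,+0) = 10.7000
  k=1: S(1,-1) = 9.4212; S(1,+0) = 10.7000; S(1,+1) = 12.1524
  k=2: S(2,-2) = 8.2953; S(2,-1) = 9.4212; S(2,+0) = 10.7000; S(2,+1) = 12.1524; S(2,+2) = 13.8018
  k=3: S(3,-3) = 7.3039; S(3,-2) = 8.2953; S(3,-1) = 9.4212; S(3,+0) = 10.7000; S(3,+1) = 12.1524; S(3,+2) = 13.8018; S(3,+3) = 15.6752
Terminal payoffs V(N, j) = max(K - S_T, 0):
  V(3,-3) = 2.926117; V(3,-2) = 1.934731; V(3,-1) = 0.808781; V(3,+0) = 0.000000; V(3,+1) = 0.000000; V(3,+2) = 0.000000; V(3,+3) = 0.000000
Backward induction: V(k, j) = exp(-r*dt) * [p_u * V(k+1, j+1) + p_m * V(k+1, j) + p_d * V(k+1, j-1)]
  V(2,-2) = exp(-r*dt) * [p_u*0.808781 + p_m*1.934731 + p_d*2.926117] = 1.914294
  V(2,-1) = exp(-r*dt) * [p_u*0.000000 + p_m*0.808781 + p_d*1.934731] = 0.865230
  V(2,+0) = exp(-r*dt) * [p_u*0.000000 + p_m*0.000000 + p_d*0.808781] = 0.136747
  V(2,+1) = exp(-r*dt) * [p_u*0.000000 + p_m*0.000000 + p_d*0.000000] = 0.000000
  V(2,+2) = exp(-r*dt) * [p_u*0.000000 + p_m*0.000000 + p_d*0.000000] = 0.000000
  V(1,-1) = exp(-r*dt) * [p_u*0.136747 + p_m*0.865230 + p_d*1.914294] = 0.921703
  V(1,+0) = exp(-r*dt) * [p_u*0.000000 + p_m*0.136747 + p_d*0.865230] = 0.237274
  V(1,+1) = exp(-r*dt) * [p_u*0.000000 + p_m*0.000000 + p_d*0.136747] = 0.023121
  V(0,+0) = exp(-r*dt) * [p_u*0.023121 + p_m*0.237274 + p_d*0.921703] = 0.317489

Answer: Price = V(0,0) = 0.3175


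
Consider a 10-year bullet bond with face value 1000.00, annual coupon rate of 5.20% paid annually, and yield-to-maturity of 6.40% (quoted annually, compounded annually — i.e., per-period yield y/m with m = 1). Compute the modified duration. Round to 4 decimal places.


Coupon per period c = face * coupon_rate / m = 52.000000
Periods per year m = 1; per-period yield y/m = 0.064000
Number of cashflows N = 10
Cashflows (t years, CF_t, discount factor 1/(1+y/m)^(m*t), PV):
  t = 1.0000: CF_t = 52.000000, DF = 0.939850, PV = 48.872180
  t = 2.0000: CF_t = 52.000000, DF = 0.883317, PV = 45.932500
  t = 3.0000: CF_t = 52.000000, DF = 0.830185, PV = 43.169643
  t = 4.0000: CF_t = 52.000000, DF = 0.780249, PV = 40.572973
  t = 5.0000: CF_t = 52.000000, DF = 0.733317, PV = 38.132493
  t = 6.0000: CF_t = 52.000000, DF = 0.689208, PV = 35.838810
  t = 7.0000: CF_t = 52.000000, DF = 0.647752, PV = 33.683092
  t = 8.0000: CF_t = 52.000000, DF = 0.608789, PV = 31.657041
  t = 9.0000: CF_t = 52.000000, DF = 0.572170, PV = 29.752858
  t = 10.0000: CF_t = 1052.000000, DF = 0.537754, PV = 565.717300
Price P = sum_t PV_t = 913.328891
First compute Macaulay numerator sum_t t * PV_t:
  t * PV_t at t = 1.0000: 48.872180
  t * PV_t at t = 2.0000: 91.865001
  t * PV_t at t = 3.0000: 129.508930
  t * PV_t at t = 4.0000: 162.291892
  t * PV_t at t = 5.0000: 190.662467
  t * PV_t at t = 6.0000: 215.032858
  t * PV_t at t = 7.0000: 235.781642
  t * PV_t at t = 8.0000: 253.256329
  t * PV_t at t = 9.0000: 267.775724
  t * PV_t at t = 10.0000: 5657.173004
Macaulay duration D = 7252.220026 / 913.328891 = 7.940426
Modified duration = D / (1 + y/m) = 7.940426 / (1 + 0.064000) = 7.462806

Answer: Modified duration = 7.4628


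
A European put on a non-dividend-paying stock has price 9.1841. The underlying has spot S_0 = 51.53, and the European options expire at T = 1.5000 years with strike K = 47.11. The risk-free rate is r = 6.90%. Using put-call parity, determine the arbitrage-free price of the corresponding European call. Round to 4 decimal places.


Put-call parity: C - P = S_0 * exp(-qT) - K * exp(-rT).
S_0 * exp(-qT) = 51.5300 * 1.00000000 = 51.53000000
K * exp(-rT) = 47.1100 * 0.90167602 = 42.47795743
C = P + S*exp(-qT) - K*exp(-rT)
C = 9.1841 + 51.53000000 - 42.47795743 = 18.2361

Answer: Call price = 18.2361


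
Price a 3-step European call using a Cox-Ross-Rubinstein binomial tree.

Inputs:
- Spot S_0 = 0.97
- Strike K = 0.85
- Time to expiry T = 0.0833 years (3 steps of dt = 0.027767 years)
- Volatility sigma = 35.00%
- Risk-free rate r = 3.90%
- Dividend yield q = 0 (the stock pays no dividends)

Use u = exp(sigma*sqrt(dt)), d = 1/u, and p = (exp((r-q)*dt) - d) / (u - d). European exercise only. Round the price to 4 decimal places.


dt = T/N = 0.027767
u = exp(sigma*sqrt(dt)) = 1.060056; d = 1/u = 0.943346
p = (exp((r-q)*dt) - d) / (u - d) = 0.494707
Discount per step: exp(-r*dt) = 0.998918
Stock lattice S(k, i) with i counting down-moves:
  k=0: S(0,0) = 0.9700
  k=1: S(1,0) = 1.0283; S(1,1) = 0.9150
  k=2: S(2,0) = 1.0900; S(2,1) = 0.9700; S(2,2) = 0.8632
  k=3: S(3,0) = 1.1555; S(3,1) = 1.0283; S(3,2) = 0.9150; S(3,3) = 0.8143
Terminal payoffs V(N, i) = max(S_T - K, 0):
  V(3,0) = 0.305468; V(3,1) = 0.178254; V(3,2) = 0.065046; V(3,3) = 0.000000
Backward induction: V(k, i) = exp(-r*dt) * [p * V(k+1, i) + (1-p) * V(k+1, i+1)].
  V(2,0) = exp(-r*dt) * [p*0.305468 + (1-p)*0.178254] = 0.240927
  V(2,1) = exp(-r*dt) * [p*0.178254 + (1-p)*0.065046] = 0.120920
  V(2,2) = exp(-r*dt) * [p*0.065046 + (1-p)*0.000000] = 0.032144
  V(1,0) = exp(-r*dt) * [p*0.240927 + (1-p)*0.120920] = 0.180093
  V(1,1) = exp(-r*dt) * [p*0.120920 + (1-p)*0.032144] = 0.075980
  V(0,0) = exp(-r*dt) * [p*0.180093 + (1-p)*0.075980] = 0.127347

Answer: Price = V(0,0) = 0.1273


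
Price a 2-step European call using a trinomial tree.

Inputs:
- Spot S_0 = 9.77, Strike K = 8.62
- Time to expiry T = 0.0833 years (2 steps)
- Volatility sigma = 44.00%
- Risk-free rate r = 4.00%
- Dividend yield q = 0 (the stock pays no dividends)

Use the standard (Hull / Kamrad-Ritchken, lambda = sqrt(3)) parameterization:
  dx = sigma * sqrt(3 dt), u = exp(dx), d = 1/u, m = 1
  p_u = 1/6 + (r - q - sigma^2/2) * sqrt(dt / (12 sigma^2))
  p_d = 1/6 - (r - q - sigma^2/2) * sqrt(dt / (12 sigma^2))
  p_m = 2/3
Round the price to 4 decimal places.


dt = T/N = 0.041650; dx = sigma*sqrt(3*dt) = 0.155532
u = exp(dx) = 1.168280; d = 1/u = 0.855959
p_u = 0.159061, p_m = 0.666667, p_d = 0.174272
Discount per step: exp(-r*dt) = 0.998335
Stock lattice S(k, j) with j the centered position index:
  k=0: S(0,+0) = 9.7700
  k=1: S(1,-1) = 8.3627; S(1,+0) = 9.7700; S(1,+1) = 11.4141
  k=2: S(2,-2) = 7.1582; S(2,-1) = 8.3627; S(2,+0) = 9.7700; S(2,+1) = 11.4141; S(2,+2) = 13.3349
Terminal payoffs V(N, j) = max(S_T - K, 0):
  V(2,-2) = 0.000000; V(2,-1) = 0.000000; V(2,+0) = 1.150000; V(2,+1) = 2.794093; V(2,+2) = 4.714854
Backward induction: V(k, j) = exp(-r*dt) * [p_u * V(k+1, j+1) + p_m * V(k+1, j) + p_d * V(k+1, j-1)]
  V(1,-1) = exp(-r*dt) * [p_u*1.150000 + p_m*0.000000 + p_d*0.000000] = 0.182616
  V(1,+0) = exp(-r*dt) * [p_u*2.794093 + p_m*1.150000 + p_d*0.000000] = 1.209083
  V(1,+1) = exp(-r*dt) * [p_u*4.714854 + p_m*2.794093 + p_d*1.150000] = 2.808410
  V(0,+0) = exp(-r*dt) * [p_u*2.808410 + p_m*1.209083 + p_d*0.182616] = 1.282452

Answer: Price = V(0,0) = 1.2825


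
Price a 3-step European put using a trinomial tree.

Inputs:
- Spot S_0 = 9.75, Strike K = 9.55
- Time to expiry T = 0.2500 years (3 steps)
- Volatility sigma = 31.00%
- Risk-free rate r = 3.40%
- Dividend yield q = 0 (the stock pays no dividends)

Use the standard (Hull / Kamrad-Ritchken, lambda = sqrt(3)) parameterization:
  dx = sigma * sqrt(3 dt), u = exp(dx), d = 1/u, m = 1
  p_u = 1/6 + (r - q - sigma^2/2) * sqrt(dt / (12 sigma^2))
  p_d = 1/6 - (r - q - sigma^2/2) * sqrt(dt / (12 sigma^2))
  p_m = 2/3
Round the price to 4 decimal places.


dt = T/N = 0.083333; dx = sigma*sqrt(3*dt) = 0.155000
u = exp(dx) = 1.167658; d = 1/u = 0.856415
p_u = 0.162890, p_m = 0.666667, p_d = 0.170444
Discount per step: exp(-r*dt) = 0.997171
Stock lattice S(k, j) with j the centered position index:
  k=0: S(0,+0) = 9.7500
  k=1: S(1,-1) = 8.3500; S(1,+0) = 9.7500; S(1,+1) = 11.3847
  k=2: S(2,-2) = 7.1511; S(2,-1) = 8.3500; S(2,+0) = 9.7500; S(2,+1) = 11.3847; S(2,+2) = 13.2934
  k=3: S(3,-3) = 6.1243; S(3,-2) = 7.1511; S(3,-1) = 8.3500; S(3,+0) = 9.7500; S(3,+1) = 11.3847; S(3,+2) = 13.2934; S(3,+3) = 15.5221
Terminal payoffs V(N, j) = max(K - S_T, 0):
  V(3,-3) = 3.425683; V(3,-2) = 2.398892; V(3,-1) = 1.199952; V(3,+0) = 0.000000; V(3,+1) = 0.000000; V(3,+2) = 0.000000; V(3,+3) = 0.000000
Backward induction: V(k, j) = exp(-r*dt) * [p_u * V(k+1, j+1) + p_m * V(k+1, j) + p_d * V(k+1, j-1)]
  V(2,-2) = exp(-r*dt) * [p_u*1.199952 + p_m*2.398892 + p_d*3.425683] = 2.371877
  V(2,-1) = exp(-r*dt) * [p_u*0.000000 + p_m*1.199952 + p_d*2.398892] = 1.205423
  V(2,+0) = exp(-r*dt) * [p_u*0.000000 + p_m*0.000000 + p_d*1.199952] = 0.203945
  V(2,+1) = exp(-r*dt) * [p_u*0.000000 + p_m*0.000000 + p_d*0.000000] = 0.000000
  V(2,+2) = exp(-r*dt) * [p_u*0.000000 + p_m*0.000000 + p_d*0.000000] = 0.000000
  V(1,-1) = exp(-r*dt) * [p_u*0.203945 + p_m*1.205423 + p_d*2.371877] = 1.237596
  V(1,+0) = exp(-r*dt) * [p_u*0.000000 + p_m*0.203945 + p_d*1.205423] = 0.340454
  V(1,+1) = exp(-r*dt) * [p_u*0.000000 + p_m*0.000000 + p_d*0.203945] = 0.034663
  V(0,+0) = exp(-r*dt) * [p_u*0.034663 + p_m*0.340454 + p_d*1.237596] = 0.442301

Answer: Price = V(0,0) = 0.4423
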